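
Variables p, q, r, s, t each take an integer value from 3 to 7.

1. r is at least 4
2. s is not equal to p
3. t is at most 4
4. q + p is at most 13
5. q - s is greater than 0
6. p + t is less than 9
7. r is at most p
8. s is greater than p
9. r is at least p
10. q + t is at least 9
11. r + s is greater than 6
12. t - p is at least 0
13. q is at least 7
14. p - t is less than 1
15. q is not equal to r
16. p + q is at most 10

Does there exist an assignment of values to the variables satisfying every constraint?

Unsatisfiable

From constraints 1 and 7: p ≥ r ≥ 4. From constraint 13: q ≥ 7. Hence p + q ≥ 11. But constraint 16 requires p + q ≤ 10, and 10 < 11. Contradiction.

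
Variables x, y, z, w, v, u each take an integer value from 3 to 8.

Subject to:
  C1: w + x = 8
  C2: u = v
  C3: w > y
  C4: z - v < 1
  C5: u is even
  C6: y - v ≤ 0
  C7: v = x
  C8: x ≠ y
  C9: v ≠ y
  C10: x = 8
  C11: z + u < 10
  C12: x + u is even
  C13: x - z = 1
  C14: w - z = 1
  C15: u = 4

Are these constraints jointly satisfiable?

Constraint 15 fixes u = 4 and constraint 10 fixes x = 8. Constraints 2 and 7 give u = v = x, so u = x. But 4 ≠ 8 — contradiction.

Unsatisfiable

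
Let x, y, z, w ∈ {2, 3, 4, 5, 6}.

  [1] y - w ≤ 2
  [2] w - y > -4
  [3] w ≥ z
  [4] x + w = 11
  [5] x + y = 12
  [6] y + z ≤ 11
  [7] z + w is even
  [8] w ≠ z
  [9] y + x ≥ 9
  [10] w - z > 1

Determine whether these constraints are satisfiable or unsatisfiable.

Satisfiable

Setting (x, y, z, w) = (6, 6, 3, 5) satisfies everything: constraint 1: y - w = 1; constraint 2: w - y = -1, and the others follow.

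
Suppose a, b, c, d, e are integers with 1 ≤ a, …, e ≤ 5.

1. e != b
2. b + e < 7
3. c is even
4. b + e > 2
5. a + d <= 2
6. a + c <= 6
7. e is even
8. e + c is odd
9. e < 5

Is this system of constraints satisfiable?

Unsatisfiable

Constraint 7 makes e even and constraint 3 makes c even, so e + c must be even. Constraint 8 says e + c is odd — contradiction.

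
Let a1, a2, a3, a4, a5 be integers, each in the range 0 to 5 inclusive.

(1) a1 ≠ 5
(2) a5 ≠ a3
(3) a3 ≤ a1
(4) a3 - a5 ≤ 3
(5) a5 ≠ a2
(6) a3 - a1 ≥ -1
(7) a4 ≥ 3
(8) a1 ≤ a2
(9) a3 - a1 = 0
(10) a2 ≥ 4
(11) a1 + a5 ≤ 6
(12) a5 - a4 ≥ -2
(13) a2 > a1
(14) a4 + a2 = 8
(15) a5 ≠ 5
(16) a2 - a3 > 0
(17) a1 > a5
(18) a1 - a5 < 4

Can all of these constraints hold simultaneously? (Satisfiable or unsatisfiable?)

Satisfiable

One satisfying assignment is a1 = 3, a2 = 4, a3 = 3, a4 = 4, a5 = 2.
For the less obvious constraints — constraint 4: a3 - a5 = 1; constraint 6: a3 - a1 = 0; constraint 9: a3 - a1 = 0 — and the others hold by inspection.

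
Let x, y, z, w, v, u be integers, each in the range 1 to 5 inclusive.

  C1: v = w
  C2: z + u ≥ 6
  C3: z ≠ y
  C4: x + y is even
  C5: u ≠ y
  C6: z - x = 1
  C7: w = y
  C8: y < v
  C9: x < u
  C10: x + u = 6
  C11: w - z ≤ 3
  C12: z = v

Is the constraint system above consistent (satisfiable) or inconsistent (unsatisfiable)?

From constraints 1, 7, and 12, z = v = w = y, so z = y. But constraint 3 says z ≠ y. Contradiction.

Unsatisfiable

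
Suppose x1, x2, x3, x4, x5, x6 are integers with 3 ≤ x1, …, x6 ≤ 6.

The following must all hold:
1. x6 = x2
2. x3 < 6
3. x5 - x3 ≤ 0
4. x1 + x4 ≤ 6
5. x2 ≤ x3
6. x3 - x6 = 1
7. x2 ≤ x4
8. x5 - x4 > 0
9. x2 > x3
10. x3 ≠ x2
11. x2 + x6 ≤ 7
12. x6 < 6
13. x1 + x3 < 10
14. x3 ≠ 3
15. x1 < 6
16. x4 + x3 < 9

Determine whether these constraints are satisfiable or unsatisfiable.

Unsatisfiable

Constraints 3, 7, 8, and 9 give x3 < x2, x2 ≤ x4, x4 < x5, x5 ≤ x3. Chaining: x3 < x2 ≤ x4 < x5 ≤ x3, which forces x3 < x3 — impossible.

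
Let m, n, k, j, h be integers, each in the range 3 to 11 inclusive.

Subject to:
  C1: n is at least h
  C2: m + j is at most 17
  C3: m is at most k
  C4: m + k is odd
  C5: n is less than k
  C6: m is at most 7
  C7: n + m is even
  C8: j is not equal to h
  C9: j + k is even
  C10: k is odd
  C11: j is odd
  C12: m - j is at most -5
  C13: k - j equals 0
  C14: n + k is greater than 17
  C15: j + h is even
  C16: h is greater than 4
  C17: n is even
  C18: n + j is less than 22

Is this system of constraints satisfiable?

Take m = 4, n = 8, k = 11, j = 11, h = 7. Then constraint 2: m + j = 15; constraint 12: m - j = -7; constraint 13: k - j = 0, and every other listed constraint is also met.

Satisfiable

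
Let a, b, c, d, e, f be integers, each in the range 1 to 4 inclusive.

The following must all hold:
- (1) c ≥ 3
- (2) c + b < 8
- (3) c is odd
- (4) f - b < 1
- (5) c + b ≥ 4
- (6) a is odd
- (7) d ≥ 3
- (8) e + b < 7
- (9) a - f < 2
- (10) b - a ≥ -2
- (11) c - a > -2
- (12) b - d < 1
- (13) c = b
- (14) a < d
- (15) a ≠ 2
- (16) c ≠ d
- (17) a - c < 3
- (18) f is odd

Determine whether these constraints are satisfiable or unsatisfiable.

Try a = 3, b = 3, c = 3, d = 4, e = 2, f = 3.
Check constraint 2: c + b = 6; constraint 4: f - b = 0. The remaining constraints are straightforward to verify.

Satisfiable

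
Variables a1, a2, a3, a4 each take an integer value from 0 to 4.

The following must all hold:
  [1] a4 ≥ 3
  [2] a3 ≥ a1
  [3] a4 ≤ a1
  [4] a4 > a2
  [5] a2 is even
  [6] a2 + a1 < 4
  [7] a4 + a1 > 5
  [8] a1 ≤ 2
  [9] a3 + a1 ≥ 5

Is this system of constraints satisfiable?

From constraints 1 and 3: a1 ≥ a4 and a4 ≥ 3, so a1 ≥ 3. From constraint 8: a1 ≤ 2. But 2 < 3, so no value of a1 works.

Unsatisfiable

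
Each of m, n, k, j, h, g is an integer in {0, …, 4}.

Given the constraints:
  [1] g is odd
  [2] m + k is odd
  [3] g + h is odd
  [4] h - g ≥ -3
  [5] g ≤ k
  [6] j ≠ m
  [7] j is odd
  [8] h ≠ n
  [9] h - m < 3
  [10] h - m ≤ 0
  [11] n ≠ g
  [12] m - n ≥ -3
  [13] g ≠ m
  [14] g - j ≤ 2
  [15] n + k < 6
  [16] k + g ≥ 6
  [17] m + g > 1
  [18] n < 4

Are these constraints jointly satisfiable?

One satisfying assignment is m = 0, n = 2, k = 3, j = 3, h = 0, g = 3.
For the less obvious constraints — constraint 4: h - g = -3; constraint 9: h - m = 0 — and the others hold by inspection.

Satisfiable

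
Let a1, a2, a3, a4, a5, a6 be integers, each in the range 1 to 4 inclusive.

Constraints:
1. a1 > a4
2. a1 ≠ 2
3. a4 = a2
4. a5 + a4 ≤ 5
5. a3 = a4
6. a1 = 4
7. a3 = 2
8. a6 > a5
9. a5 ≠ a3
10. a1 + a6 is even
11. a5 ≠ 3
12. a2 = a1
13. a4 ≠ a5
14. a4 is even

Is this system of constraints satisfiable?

Unsatisfiable

Constraint 7 fixes a3 = 2 and constraint 6 fixes a1 = 4. Constraints 3, 5, and 12 give a3 = a4 = a2 = a1, so a3 = a1. But 2 ≠ 4 — contradiction.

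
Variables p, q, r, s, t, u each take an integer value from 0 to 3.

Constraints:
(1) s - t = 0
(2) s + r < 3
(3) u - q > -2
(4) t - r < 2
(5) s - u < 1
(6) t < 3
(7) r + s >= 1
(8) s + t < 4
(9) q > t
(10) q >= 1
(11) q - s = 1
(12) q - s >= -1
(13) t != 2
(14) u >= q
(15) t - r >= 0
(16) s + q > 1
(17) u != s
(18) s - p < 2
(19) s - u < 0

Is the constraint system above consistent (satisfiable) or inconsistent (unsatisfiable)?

Satisfiable

One satisfying assignment is p = 1, q = 2, r = 1, s = 1, t = 1, u = 3.
For the less obvious constraints — constraint 1: s - t = 0; constraint 2: s + r = 2; constraint 3: u - q = 1 — and the others hold by inspection.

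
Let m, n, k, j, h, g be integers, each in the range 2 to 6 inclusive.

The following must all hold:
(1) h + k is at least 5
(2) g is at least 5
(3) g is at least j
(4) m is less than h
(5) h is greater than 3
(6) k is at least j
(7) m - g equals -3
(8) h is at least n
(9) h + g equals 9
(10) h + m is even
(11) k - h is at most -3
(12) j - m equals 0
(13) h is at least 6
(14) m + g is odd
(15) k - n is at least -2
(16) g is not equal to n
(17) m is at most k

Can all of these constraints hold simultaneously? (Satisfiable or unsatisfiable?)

From constraint 13: h ≥ 6. From constraint 2: g ≥ 5. Hence h + g ≥ 11. But constraint 9 requires h + g = 9, and 9 < 11. Contradiction.

Unsatisfiable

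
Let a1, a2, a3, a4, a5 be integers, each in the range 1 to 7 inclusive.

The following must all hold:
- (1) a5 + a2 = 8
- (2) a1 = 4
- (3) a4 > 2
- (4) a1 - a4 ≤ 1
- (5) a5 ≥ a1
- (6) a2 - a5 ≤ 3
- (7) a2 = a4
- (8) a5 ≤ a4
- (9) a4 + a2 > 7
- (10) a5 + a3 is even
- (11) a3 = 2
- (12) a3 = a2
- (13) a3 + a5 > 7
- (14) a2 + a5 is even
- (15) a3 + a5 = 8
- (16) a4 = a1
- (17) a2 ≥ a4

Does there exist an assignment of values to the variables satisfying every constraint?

Unsatisfiable

Constraint 11 fixes a3 = 2 and constraint 2 fixes a1 = 4. Constraints 7, 12, and 16 give a3 = a2 = a4 = a1, so a3 = a1. But 2 ≠ 4 — contradiction.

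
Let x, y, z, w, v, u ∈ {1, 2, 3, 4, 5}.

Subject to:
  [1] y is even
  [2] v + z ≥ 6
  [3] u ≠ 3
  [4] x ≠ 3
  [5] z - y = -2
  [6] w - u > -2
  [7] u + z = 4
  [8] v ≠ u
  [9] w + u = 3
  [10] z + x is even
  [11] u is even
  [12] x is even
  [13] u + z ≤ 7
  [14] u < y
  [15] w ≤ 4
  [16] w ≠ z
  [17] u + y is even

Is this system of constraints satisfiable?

Satisfiable

Try x = 2, y = 4, z = 2, w = 1, v = 4, u = 2.
Check constraint 2: v + z = 6; constraint 5: z - y = -2; constraint 6: w - u = -1. The remaining constraints are straightforward to verify.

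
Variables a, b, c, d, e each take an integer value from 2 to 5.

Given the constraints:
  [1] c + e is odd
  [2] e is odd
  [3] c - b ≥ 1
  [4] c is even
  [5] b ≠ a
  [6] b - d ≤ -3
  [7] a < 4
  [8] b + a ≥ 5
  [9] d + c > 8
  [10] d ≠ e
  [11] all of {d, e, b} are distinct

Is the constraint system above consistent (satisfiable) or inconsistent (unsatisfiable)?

Satisfiable

One satisfying assignment is a = 3, b = 2, c = 4, d = 5, e = 3.
For the less obvious constraints — constraint 3: c - b = 2; constraint 6: b - d = -3 — and the others hold by inspection.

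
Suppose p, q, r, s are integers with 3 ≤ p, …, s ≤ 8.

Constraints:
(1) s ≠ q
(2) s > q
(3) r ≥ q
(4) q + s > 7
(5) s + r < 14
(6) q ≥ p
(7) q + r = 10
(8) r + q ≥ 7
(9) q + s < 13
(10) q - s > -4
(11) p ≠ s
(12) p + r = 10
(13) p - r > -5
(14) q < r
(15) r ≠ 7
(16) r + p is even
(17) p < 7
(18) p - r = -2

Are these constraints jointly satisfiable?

Satisfiable

Setting (p, q, r, s) = (4, 4, 6, 6) satisfies everything: constraint 4: q + s = 10; constraint 5: s + r = 12, and the others follow.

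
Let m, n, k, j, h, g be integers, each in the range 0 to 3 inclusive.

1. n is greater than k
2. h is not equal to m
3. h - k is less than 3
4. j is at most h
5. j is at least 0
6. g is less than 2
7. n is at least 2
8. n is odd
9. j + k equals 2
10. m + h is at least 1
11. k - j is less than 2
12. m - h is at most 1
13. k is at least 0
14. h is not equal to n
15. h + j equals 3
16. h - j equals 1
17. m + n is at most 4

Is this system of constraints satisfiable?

One satisfying assignment is m = 0, n = 3, k = 1, j = 1, h = 2, g = 1.
For the less obvious constraints — constraint 3: h - k = 1; constraint 9: j + k = 2; constraint 10: m + h = 2 — and the others hold by inspection.

Satisfiable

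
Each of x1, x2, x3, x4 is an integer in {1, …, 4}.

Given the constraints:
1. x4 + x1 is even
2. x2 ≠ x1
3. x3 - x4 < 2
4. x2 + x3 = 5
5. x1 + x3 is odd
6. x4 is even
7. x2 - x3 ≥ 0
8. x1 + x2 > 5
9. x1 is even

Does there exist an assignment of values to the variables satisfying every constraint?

Setting (x1, x2, x3, x4) = (2, 4, 1, 2) satisfies everything: constraint 3: x3 - x4 = -1; constraint 4: x2 + x3 = 5; constraint 7: x2 - x3 = 3, and the others follow.

Satisfiable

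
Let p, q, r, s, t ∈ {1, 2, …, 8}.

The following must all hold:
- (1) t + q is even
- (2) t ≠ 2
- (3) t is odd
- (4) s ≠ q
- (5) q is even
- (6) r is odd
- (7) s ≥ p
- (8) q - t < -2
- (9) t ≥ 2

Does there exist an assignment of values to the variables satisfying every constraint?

Unsatisfiable

Constraint 3 makes t odd and constraint 5 makes q even, so t + q must be odd. Constraint 1 says t + q is even — contradiction.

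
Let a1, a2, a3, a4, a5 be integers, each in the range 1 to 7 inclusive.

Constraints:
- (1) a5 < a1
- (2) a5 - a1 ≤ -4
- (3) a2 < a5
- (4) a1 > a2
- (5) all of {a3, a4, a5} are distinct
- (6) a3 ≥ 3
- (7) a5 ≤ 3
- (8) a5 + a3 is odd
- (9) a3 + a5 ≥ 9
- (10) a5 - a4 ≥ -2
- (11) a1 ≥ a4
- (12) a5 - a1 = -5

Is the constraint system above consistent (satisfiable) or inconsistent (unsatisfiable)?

The assignment a1 = 7, a2 = 1, a3 = 7, a4 = 1, a5 = 2 works:
  constraint 2 holds since a5 - a1 = -5.
  constraint 9 holds since a3 + a5 = 9.
The rest check out directly.

Satisfiable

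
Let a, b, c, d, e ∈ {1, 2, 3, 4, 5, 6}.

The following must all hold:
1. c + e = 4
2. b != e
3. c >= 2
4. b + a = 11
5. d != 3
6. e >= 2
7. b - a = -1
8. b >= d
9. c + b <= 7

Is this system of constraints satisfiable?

Setting (a, b, c, d, e) = (6, 5, 2, 2, 2) satisfies everything: constraint 1: c + e = 4; constraint 4: b + a = 11; constraint 7: b - a = -1, and the others follow.

Satisfiable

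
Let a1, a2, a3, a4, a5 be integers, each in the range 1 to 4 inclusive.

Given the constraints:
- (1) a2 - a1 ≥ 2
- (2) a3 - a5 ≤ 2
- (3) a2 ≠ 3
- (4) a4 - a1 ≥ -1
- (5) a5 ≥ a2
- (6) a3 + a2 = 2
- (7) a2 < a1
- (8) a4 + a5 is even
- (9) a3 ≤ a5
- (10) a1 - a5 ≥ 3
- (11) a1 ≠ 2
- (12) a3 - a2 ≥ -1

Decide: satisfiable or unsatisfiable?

Constraints 1, 2, 10, and 12 give a5 − a3 ≥ -2, a3 − a2 ≥ -1, a2 − a1 ≥ 2, a1 − a5 ≥ 3.
Adding all 4 inequalities: the left sides telescope to 0, and the right sides sum to (-2) + (-1) + 2 + 3 = 2. So 0 ≥ 2, which is false.

Unsatisfiable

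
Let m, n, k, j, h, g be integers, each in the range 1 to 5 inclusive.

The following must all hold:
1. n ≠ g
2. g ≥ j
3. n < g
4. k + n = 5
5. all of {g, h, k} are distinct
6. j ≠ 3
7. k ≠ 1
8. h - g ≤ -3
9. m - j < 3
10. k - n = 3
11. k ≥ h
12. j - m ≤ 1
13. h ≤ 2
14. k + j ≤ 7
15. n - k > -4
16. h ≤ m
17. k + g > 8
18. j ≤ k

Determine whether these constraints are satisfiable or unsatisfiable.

Take m = 1, n = 1, k = 4, j = 1, h = 1, g = 5. Then constraint 4: k + n = 5; constraint 8: h - g = -4, and every other listed constraint is also met.

Satisfiable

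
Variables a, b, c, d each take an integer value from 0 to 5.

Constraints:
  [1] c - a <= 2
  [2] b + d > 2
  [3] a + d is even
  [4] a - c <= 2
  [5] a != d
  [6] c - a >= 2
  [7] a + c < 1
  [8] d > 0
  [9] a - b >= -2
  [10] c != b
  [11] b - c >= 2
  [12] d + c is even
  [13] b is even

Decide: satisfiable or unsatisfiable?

Unsatisfiable

Constraints 6, 9, and 11 give a − b ≥ -2, b − c ≥ 2, c − a ≥ 2.
Adding all 3 inequalities: the left sides telescope to 0, and the right sides sum to (-2) + 2 + 2 = 2. So 0 ≥ 2, which is false.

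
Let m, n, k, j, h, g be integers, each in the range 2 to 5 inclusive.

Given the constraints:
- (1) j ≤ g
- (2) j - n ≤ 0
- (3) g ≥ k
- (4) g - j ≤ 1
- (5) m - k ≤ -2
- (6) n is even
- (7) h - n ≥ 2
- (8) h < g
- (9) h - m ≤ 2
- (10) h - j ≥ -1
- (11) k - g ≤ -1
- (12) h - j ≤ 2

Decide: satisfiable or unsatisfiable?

Constraints 2, 4, 5, 7, 9, and 11 give k − m ≥ 2, m − h ≥ -2, h − n ≥ 2, n − j ≥ 0, j − g ≥ -1, g − k ≥ 1.
Adding all 6 inequalities: the left sides telescope to 0, and the right sides sum to 2 + (-2) + 2 + 0 + (-1) + 1 = 2. So 0 ≥ 2, which is false.

Unsatisfiable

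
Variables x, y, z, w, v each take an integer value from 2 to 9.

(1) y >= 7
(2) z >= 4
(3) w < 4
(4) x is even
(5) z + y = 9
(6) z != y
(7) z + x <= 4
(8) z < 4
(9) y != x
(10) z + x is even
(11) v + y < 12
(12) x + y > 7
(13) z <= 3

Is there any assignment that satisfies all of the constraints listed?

Unsatisfiable

From constraint 2: z ≥ 4. From constraint 1: y ≥ 7. Hence z + y ≥ 11. But constraint 5 requires z + y = 9, and 9 < 11. Contradiction.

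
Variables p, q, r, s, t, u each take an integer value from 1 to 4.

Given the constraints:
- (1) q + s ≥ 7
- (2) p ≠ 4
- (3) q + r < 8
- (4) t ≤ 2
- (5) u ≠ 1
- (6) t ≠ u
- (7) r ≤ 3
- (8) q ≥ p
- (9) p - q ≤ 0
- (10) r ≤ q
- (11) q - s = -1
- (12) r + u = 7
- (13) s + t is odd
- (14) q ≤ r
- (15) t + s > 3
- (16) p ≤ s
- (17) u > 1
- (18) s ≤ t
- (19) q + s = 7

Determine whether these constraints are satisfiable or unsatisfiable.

From constraints 7 and 14: q ≤ r ≤ 3. From constraints 4 and 18: s ≤ t ≤ 2. Hence q + s ≤ 5. But constraint 1 requires q + s ≥ 7, and 7 > 5. Contradiction.

Unsatisfiable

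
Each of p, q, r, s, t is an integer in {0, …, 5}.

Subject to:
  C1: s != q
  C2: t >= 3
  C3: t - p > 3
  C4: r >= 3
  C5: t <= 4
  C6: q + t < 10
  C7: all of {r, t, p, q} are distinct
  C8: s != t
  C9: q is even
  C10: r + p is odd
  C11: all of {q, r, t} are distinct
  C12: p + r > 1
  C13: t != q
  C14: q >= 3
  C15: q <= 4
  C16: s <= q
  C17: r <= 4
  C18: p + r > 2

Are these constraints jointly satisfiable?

Constraints 2, 4, 5, 14, 15, and 17 confine each of q, r, t to the 2 values {3, 4}.
Constraint 11 requires all 3 of them to be distinct, but only 2 values are available — impossible by the pigeonhole principle.

Unsatisfiable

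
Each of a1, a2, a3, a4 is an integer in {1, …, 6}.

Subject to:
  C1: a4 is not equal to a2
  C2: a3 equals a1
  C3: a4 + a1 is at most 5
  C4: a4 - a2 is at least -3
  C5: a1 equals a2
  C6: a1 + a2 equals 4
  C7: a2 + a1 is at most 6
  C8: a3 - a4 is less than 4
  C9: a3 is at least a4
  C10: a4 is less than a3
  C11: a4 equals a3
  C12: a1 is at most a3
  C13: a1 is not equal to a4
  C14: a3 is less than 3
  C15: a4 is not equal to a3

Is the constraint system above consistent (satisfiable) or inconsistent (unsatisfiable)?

From constraints 2, 5, and 11, a4 = a3 = a1 = a2, so a4 = a2. But constraint 1 says a4 ≠ a2. Contradiction.

Unsatisfiable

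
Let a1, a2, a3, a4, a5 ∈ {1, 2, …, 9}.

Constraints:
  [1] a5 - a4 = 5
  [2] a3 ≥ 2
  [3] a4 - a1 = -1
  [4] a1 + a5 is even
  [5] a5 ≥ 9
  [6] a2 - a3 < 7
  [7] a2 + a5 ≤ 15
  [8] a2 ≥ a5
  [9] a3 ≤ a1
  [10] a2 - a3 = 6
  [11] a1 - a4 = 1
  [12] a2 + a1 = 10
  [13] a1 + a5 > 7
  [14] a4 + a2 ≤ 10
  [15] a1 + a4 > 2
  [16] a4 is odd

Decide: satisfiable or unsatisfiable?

From constraints 5 and 8: a2 ≥ a5 ≥ 9. From constraints 2 and 9: a1 ≥ a3 ≥ 2. Hence a2 + a1 ≥ 11. But constraint 12 requires a2 + a1 = 10, and 10 < 11. Contradiction.

Unsatisfiable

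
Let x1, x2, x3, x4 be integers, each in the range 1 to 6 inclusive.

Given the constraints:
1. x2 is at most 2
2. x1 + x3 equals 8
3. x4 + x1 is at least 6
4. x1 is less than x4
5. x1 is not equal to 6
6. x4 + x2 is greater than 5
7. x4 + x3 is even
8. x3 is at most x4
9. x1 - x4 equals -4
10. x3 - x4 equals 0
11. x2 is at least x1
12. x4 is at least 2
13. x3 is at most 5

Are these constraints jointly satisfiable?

Unsatisfiable

From constraints 1 and 11: x1 ≤ x2 ≤ 2. From constraint 13: x3 ≤ 5. Hence x1 + x3 ≤ 7. But constraint 2 requires x1 + x3 = 8, and 8 > 7. Contradiction.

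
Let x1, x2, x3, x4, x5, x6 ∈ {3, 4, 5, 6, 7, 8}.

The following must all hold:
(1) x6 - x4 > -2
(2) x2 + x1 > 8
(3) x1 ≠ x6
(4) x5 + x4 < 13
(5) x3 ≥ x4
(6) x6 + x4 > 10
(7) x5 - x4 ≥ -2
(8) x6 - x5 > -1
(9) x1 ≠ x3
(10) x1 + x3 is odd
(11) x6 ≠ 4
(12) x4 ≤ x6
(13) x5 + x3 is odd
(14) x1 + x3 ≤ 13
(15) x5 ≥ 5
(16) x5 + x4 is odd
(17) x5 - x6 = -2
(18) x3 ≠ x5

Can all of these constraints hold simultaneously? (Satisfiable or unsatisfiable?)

Satisfiable

One satisfying assignment is x1 = 3, x2 = 6, x3 = 8, x4 = 6, x5 = 5, x6 = 7.
For the less obvious constraints — constraint 1: x6 - x4 = 1; constraint 2: x2 + x1 = 9 — and the others hold by inspection.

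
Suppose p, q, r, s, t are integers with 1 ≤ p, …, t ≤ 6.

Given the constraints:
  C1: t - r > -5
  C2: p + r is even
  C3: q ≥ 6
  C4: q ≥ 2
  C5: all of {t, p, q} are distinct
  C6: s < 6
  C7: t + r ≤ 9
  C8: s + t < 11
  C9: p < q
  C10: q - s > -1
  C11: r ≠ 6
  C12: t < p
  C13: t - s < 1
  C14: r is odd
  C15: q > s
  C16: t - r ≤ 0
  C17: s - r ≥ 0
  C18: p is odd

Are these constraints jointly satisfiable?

Setting (p, q, r, s, t) = (5, 6, 5, 5, 3) satisfies everything: constraint 1: t - r = -2; constraint 7: t + r = 8, and the others follow.

Satisfiable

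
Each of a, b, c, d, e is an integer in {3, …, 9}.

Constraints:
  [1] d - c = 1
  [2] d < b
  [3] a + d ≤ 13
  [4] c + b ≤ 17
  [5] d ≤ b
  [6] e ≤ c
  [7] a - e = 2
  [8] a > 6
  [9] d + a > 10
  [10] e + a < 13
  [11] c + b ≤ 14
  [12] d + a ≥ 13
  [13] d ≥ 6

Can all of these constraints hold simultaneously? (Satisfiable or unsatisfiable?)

The assignment a = 7, b = 9, c = 5, d = 6, e = 5 works:
  constraint 1 holds since d - c = 1.
  constraint 3 holds since a + d = 13.
The rest check out directly.

Satisfiable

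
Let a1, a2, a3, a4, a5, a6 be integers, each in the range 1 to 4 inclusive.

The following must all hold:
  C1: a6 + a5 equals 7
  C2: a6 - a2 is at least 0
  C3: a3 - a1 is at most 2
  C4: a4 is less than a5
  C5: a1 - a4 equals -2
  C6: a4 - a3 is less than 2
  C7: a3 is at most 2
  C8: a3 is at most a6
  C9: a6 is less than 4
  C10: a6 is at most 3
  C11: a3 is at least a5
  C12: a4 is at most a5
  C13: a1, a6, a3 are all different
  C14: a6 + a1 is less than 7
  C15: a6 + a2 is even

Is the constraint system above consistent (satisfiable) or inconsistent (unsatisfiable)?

From constraint 10: a6 ≤ 3. From constraints 7 and 11: a5 ≤ a3 ≤ 2. Hence a6 + a5 ≤ 5. But constraint 1 requires a6 + a5 = 7, and 7 > 5. Contradiction.

Unsatisfiable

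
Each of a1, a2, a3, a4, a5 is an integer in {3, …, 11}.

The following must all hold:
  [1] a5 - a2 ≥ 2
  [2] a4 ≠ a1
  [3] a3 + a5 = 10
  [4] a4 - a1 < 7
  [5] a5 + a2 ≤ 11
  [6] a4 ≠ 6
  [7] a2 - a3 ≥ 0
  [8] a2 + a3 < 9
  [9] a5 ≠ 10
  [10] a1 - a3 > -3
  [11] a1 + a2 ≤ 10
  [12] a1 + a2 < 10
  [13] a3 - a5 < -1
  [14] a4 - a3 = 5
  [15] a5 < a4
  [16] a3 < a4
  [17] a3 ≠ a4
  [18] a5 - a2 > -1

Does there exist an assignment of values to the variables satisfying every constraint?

Satisfiable

Setting (a1, a2, a3, a4, a5) = (4, 4, 4, 9, 6) satisfies everything: constraint 1: a5 - a2 = 2; constraint 3: a3 + a5 = 10; constraint 4: a4 - a1 = 5, and the others follow.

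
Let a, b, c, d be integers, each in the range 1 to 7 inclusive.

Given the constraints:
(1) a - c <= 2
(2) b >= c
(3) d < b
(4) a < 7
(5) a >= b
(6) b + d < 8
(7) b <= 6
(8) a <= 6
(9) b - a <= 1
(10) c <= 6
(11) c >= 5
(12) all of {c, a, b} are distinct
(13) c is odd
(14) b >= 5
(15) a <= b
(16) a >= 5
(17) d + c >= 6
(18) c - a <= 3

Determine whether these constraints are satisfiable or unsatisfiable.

Unsatisfiable

Constraints 7, 8, 10, 11, 14, and 16 confine each of c, a, b to the 2 values {5, 6}.
Constraint 12 requires all 3 of them to be distinct, but only 2 values are available — impossible by the pigeonhole principle.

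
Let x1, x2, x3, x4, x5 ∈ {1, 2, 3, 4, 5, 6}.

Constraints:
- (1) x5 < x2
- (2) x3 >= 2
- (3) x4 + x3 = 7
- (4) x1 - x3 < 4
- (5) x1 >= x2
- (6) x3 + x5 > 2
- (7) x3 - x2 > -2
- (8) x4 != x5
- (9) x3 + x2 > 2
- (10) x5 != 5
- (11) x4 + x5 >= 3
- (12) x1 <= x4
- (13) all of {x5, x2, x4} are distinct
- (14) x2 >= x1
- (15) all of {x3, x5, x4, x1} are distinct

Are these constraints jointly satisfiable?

One satisfying assignment is x1 = 3, x2 = 3, x3 = 2, x4 = 5, x5 = 1.
For the less obvious constraints — constraint 3: x4 + x3 = 7; constraint 4: x1 - x3 = 1 — and the others hold by inspection.

Satisfiable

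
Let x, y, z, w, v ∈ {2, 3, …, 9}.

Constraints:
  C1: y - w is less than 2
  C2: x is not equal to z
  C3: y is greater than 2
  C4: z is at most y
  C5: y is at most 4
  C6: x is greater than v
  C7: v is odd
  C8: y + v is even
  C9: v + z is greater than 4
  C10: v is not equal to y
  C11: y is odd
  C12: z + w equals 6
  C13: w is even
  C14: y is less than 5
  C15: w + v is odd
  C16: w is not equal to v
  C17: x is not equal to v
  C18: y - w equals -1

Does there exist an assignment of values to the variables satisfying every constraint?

Satisfiable

Setting (x, y, z, w, v) = (9, 3, 2, 4, 5) satisfies everything: constraint 1: y - w = -1; constraint 9: v + z = 7, and the others follow.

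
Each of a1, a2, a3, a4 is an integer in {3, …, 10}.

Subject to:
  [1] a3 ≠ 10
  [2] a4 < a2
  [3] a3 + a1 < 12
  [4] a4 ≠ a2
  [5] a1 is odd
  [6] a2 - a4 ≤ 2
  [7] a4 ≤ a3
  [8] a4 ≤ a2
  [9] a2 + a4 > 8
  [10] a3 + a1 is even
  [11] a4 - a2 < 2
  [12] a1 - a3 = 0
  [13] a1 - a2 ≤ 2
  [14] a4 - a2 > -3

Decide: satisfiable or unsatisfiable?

Satisfiable

One satisfying assignment is a1 = 5, a2 = 6, a3 = 5, a4 = 5.
For the less obvious constraints — constraint 3: a3 + a1 = 10; constraint 6: a2 - a4 = 1; constraint 9: a2 + a4 = 11 — and the others hold by inspection.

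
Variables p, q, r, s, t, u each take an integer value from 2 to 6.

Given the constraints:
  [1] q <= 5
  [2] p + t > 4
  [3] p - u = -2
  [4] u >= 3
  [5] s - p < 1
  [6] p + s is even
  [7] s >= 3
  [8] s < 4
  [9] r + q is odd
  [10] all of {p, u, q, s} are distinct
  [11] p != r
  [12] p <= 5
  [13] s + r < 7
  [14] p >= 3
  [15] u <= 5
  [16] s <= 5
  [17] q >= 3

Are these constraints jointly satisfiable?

Constraints 1, 4, 7, 12, 14, 15, 16, and 17 confine each of p, u, q, s to the 3 values {3, …, 5}.
Constraint 10 requires all 4 of them to be distinct, but only 3 values are available — impossible by the pigeonhole principle.

Unsatisfiable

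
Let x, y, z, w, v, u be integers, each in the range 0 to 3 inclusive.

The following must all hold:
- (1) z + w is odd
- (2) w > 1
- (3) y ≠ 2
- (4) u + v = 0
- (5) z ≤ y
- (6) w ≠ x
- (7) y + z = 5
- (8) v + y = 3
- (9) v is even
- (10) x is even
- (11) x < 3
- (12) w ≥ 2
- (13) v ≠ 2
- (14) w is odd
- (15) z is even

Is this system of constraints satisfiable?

Satisfiable

Try x = 0, y = 3, z = 2, w = 3, v = 0, u = 0.
Check constraint 4: u + v = 0; constraint 7: y + z = 5. The remaining constraints are straightforward to verify.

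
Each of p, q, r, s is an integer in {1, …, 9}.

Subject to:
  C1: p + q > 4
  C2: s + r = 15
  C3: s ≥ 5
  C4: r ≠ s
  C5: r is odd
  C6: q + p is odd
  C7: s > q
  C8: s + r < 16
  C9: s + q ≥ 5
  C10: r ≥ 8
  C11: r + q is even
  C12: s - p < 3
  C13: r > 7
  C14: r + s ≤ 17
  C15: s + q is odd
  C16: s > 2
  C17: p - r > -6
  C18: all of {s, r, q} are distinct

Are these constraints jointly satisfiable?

Satisfiable

Try p = 6, q = 1, r = 9, s = 6.
Check constraint 1: p + q = 7; constraint 2: s + r = 15. The remaining constraints are straightforward to verify.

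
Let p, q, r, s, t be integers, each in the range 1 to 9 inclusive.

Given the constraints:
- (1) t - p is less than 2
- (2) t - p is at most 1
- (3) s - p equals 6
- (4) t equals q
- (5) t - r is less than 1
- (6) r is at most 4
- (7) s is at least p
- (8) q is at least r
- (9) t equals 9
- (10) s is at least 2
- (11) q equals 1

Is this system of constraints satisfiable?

Unsatisfiable

Constraint 9 fixes t = 9 and constraint 11 fixes q = 1, but constraint 4 requires t = q. Since 9 ≠ 1, contradiction.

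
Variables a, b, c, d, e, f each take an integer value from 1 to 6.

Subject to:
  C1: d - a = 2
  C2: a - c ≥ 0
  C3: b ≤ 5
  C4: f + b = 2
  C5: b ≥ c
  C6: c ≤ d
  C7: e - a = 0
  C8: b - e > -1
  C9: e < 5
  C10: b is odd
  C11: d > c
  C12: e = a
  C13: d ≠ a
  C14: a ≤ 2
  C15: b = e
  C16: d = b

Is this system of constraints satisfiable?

From constraints 12, 15, and 16, d = b = e = a, so d = a. But constraint 13 says d ≠ a. Contradiction.

Unsatisfiable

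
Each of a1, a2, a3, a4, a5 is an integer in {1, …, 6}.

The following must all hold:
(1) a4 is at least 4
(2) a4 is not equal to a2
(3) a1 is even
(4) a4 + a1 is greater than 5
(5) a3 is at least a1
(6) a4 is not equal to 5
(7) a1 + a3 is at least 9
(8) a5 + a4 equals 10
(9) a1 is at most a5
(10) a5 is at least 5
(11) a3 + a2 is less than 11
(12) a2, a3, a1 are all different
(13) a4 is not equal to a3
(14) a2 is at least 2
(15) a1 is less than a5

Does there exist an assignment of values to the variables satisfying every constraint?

Take a1 = 4, a2 = 2, a3 = 6, a4 = 4, a5 = 6. Then constraint 4: a4 + a1 = 8; constraint 7: a1 + a3 = 10, and every other listed constraint is also met.

Satisfiable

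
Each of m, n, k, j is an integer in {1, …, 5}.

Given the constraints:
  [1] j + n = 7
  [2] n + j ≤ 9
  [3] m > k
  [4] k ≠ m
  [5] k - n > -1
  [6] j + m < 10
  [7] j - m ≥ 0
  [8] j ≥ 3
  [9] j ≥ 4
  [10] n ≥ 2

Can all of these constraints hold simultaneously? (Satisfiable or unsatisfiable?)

Satisfiable

Try m = 4, n = 3, k = 3, j = 4.
Check constraint 1: j + n = 7; constraint 2: n + j = 7; constraint 5: k - n = 0. The remaining constraints are straightforward to verify.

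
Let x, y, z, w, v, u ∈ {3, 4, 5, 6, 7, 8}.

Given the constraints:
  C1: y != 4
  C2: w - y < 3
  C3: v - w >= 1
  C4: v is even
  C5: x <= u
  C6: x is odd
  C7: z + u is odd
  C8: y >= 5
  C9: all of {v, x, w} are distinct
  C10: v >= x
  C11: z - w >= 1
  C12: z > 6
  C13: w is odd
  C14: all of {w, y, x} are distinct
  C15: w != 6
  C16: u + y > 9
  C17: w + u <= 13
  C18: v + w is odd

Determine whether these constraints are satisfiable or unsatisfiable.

Satisfiable

Setting (x, y, z, w, v, u) = (5, 6, 8, 7, 8, 5) satisfies everything: constraint 2: w - y = 1; constraint 3: v - w = 1; constraint 11: z - w = 1, and the others follow.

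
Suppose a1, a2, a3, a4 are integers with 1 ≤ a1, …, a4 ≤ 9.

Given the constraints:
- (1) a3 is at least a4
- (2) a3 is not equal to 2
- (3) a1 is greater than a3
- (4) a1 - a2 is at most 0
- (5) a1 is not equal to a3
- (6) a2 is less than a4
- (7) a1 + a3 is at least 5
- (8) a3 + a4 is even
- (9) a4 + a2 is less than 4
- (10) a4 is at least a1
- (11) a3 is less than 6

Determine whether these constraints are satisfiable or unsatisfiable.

Unsatisfiable

Constraints 1, 3, 4, and 6 give a3 < a1, a1 ≤ a2, a2 < a4, a4 ≤ a3. Chaining: a3 < a1 ≤ a2 < a4 ≤ a3, which forces a3 < a3 — impossible.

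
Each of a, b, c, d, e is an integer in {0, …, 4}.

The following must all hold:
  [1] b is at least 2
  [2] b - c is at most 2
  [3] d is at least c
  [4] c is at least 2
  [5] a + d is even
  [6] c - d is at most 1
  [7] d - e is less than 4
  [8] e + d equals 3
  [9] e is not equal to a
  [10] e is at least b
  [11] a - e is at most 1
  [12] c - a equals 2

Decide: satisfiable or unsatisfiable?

From constraints 1 and 10: e ≥ b ≥ 2. From constraints 3 and 4: d ≥ c ≥ 2. Hence e + d ≥ 4. But constraint 8 requires e + d = 3, and 3 < 4. Contradiction.

Unsatisfiable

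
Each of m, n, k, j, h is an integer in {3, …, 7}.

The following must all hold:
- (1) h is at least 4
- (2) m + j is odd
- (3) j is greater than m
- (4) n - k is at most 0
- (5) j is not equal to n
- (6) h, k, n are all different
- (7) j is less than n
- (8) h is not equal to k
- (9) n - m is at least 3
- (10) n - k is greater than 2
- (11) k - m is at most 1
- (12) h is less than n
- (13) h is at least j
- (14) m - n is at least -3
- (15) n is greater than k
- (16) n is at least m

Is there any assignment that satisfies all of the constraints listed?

Unsatisfiable

Constraints 4, 9, and 11 give k − n ≥ 0, n − m ≥ 3, m − k ≥ -1.
Adding all 3 inequalities: the left sides telescope to 0, and the right sides sum to 0 + 3 + (-1) = 2. So 0 ≥ 2, which is false.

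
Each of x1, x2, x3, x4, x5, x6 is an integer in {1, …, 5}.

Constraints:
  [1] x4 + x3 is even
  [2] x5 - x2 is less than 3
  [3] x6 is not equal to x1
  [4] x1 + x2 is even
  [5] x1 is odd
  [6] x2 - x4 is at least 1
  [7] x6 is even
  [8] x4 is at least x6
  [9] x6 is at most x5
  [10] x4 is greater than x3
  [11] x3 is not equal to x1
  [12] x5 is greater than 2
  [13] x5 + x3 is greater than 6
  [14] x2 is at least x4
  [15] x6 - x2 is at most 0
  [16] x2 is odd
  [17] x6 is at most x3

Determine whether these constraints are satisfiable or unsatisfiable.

One satisfying assignment is x1 = 5, x2 = 5, x3 = 2, x4 = 4, x5 = 5, x6 = 2.
For the less obvious constraints — constraint 2: x5 - x2 = 0; constraint 6: x2 - x4 = 1; constraint 13: x5 + x3 = 7 — and the others hold by inspection.

Satisfiable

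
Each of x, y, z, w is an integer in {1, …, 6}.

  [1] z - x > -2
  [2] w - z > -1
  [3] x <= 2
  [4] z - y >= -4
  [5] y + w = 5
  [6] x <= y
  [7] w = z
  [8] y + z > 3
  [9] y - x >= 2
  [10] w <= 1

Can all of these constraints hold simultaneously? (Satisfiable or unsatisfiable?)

Satisfiable

The assignment x = 1, y = 4, z = 1, w = 1 works:
  constraint 1 holds since z - x = 0.
  constraint 2 holds since w - z = 0.
  constraint 4 holds since z - y = -3.
The rest check out directly.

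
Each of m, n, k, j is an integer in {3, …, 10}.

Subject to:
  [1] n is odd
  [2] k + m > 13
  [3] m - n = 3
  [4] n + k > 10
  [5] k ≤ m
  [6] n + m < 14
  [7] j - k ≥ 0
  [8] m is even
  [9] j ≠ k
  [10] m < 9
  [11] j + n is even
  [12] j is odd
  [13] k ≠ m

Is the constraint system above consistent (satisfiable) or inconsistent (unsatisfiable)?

Try m = 8, n = 5, k = 6, j = 9.
Check constraint 2: k + m = 14; constraint 3: m - n = 3. The remaining constraints are straightforward to verify.

Satisfiable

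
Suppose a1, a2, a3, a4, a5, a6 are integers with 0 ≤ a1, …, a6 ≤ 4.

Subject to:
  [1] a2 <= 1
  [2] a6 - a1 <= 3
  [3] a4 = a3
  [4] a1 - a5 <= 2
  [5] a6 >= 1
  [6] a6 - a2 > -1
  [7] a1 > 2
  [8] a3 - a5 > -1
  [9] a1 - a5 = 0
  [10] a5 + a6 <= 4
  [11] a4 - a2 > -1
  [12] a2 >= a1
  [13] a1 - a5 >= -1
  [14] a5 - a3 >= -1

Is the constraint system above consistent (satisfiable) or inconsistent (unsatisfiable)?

From constraint 7: a1 ≥ 3. From constraints 1 and 12: a1 ≤ a2 and a2 ≤ 1, so a1 ≤ 1. But 1 < 3, so no value of a1 works.

Unsatisfiable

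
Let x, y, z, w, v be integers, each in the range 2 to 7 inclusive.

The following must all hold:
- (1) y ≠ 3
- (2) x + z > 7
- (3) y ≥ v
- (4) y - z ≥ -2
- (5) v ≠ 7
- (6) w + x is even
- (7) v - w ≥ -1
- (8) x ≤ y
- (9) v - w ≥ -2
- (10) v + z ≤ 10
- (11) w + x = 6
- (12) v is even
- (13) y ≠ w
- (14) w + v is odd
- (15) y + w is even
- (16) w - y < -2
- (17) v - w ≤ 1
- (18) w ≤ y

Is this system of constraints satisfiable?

Setting (x, y, z, w, v) = (3, 7, 6, 3, 2) satisfies everything: constraint 2: x + z = 9; constraint 4: y - z = 1; constraint 7: v - w = -1, and the others follow.

Satisfiable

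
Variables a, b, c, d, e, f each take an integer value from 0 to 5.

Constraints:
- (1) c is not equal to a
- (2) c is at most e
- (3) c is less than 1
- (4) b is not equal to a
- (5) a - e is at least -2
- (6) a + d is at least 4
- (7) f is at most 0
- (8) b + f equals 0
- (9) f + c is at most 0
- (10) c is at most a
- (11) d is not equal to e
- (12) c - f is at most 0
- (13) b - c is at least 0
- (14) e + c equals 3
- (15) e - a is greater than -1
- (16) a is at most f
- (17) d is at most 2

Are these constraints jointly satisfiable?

From constraints 7 and 16: a ≤ f ≤ 0. From constraint 17: d ≤ 2. Hence a + d ≤ 2. But constraint 6 requires a + d ≥ 4, and 4 > 2. Contradiction.

Unsatisfiable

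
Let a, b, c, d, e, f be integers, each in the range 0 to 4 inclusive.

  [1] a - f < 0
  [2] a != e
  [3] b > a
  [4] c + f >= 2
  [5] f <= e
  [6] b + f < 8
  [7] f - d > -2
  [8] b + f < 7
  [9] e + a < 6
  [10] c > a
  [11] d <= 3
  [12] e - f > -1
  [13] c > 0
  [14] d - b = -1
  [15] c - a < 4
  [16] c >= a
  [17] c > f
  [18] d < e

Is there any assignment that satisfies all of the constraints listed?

Take a = 0, b = 4, c = 3, d = 3, e = 4, f = 2. Then constraint 1: a - f = -2; constraint 4: c + f = 5; constraint 6: b + f = 6, and every other listed constraint is also met.

Satisfiable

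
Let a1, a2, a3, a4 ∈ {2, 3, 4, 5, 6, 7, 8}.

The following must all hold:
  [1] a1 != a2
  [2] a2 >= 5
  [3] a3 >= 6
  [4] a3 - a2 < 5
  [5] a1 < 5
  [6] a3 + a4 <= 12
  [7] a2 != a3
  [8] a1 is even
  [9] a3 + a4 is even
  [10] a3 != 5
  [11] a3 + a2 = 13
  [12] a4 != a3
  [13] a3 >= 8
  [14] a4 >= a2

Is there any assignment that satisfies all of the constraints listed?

Unsatisfiable

From constraint 13: a3 ≥ 8. From constraints 2 and 14: a4 ≥ a2 ≥ 5. Hence a3 + a4 ≥ 13. But constraint 6 requires a3 + a4 ≤ 12, and 12 < 13. Contradiction.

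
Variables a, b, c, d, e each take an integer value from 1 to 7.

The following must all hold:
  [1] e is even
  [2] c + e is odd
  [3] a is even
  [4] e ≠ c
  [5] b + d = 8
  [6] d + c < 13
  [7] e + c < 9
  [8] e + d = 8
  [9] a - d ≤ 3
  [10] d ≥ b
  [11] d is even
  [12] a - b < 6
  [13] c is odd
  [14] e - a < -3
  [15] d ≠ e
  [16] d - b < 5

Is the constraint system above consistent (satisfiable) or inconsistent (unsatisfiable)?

Satisfiable

Take a = 6, b = 2, c = 5, d = 6, e = 2. Then constraint 5: b + d = 8; constraint 6: d + c = 11, and every other listed constraint is also met.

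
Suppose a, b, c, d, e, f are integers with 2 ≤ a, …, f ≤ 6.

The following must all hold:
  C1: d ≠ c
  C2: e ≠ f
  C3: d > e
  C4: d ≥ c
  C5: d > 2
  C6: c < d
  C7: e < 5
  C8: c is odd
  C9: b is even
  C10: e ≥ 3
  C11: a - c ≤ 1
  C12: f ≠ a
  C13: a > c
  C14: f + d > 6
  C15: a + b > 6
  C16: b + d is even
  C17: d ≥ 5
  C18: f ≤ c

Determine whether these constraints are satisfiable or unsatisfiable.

Satisfiable

The assignment a = 6, b = 2, c = 5, d = 6, e = 4, f = 2 works:
  constraint 11 holds since a - c = 1.
  constraint 14 holds since f + d = 8.
The rest check out directly.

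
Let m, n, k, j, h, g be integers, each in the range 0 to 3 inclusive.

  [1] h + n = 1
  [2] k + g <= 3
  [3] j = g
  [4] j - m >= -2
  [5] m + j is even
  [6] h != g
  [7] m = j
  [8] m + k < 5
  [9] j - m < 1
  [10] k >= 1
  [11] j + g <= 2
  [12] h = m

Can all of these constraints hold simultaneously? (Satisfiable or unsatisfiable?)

From constraints 3, 7, and 12, h = m = j = g, so h = g. But constraint 6 says h ≠ g. Contradiction.

Unsatisfiable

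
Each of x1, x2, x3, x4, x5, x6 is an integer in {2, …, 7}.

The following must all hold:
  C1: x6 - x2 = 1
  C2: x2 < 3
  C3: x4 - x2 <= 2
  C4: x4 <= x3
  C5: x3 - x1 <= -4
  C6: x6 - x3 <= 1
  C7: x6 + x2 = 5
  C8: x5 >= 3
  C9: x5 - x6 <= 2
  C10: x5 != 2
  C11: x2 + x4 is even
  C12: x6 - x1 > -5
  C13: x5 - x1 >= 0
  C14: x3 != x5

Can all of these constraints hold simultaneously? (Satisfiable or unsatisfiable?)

Constraints 5, 6, 9, and 13 give x1 − x3 ≥ 4, x3 − x6 ≥ -1, x6 − x5 ≥ -2, x5 − x1 ≥ 0.
Adding all 4 inequalities: the left sides telescope to 0, and the right sides sum to 4 + (-1) + (-2) + 0 = 1. So 0 ≥ 1, which is false.

Unsatisfiable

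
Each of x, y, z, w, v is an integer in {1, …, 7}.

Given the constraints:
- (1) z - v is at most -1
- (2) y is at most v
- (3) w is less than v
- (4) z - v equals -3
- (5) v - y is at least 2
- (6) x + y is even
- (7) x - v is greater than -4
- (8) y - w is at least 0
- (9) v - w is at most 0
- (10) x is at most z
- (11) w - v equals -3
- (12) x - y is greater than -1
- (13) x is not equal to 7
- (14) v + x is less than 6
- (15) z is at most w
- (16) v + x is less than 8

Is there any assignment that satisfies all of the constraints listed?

Unsatisfiable

Constraints 5, 8, and 9 give y − w ≥ 0, w − v ≥ 0, v − y ≥ 2.
Adding all 3 inequalities: the left sides telescope to 0, and the right sides sum to 0 + 0 + 2 = 2. So 0 ≥ 2, which is false.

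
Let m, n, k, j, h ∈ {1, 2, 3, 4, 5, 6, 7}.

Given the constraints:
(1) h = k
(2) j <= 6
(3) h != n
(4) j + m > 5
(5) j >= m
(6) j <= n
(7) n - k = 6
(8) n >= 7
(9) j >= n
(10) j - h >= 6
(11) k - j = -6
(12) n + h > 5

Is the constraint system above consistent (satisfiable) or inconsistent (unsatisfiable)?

Unsatisfiable

From constraint 8: n ≥ 7. From constraints 2 and 9: n ≤ j and j ≤ 6, so n ≤ 6. But 6 < 7, so no value of n works.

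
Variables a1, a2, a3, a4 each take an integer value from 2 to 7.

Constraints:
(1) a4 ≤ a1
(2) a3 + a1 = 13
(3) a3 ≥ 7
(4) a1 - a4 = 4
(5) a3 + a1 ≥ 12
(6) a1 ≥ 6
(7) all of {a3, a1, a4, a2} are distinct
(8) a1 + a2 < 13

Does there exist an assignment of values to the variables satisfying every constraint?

Satisfiable

Setting (a1, a2, a3, a4) = (6, 5, 7, 2) satisfies everything: constraint 2: a3 + a1 = 13; constraint 4: a1 - a4 = 4; constraint 5: a3 + a1 = 13, and the others follow.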